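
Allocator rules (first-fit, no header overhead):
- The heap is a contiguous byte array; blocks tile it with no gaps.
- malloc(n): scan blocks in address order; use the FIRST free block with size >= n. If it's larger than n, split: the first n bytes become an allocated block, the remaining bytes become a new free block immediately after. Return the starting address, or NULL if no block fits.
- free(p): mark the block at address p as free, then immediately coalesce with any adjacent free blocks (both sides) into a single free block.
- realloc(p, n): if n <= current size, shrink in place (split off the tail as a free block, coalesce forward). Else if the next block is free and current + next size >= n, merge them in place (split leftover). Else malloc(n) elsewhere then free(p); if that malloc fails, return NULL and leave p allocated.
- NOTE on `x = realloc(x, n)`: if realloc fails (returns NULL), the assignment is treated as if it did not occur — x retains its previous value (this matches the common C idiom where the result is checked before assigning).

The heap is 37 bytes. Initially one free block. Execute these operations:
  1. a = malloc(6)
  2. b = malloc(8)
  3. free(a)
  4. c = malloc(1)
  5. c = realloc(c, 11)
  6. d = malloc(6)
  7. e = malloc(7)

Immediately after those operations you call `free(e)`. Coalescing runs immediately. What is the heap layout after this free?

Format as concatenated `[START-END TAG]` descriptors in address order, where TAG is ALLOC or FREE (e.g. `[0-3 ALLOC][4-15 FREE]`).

Answer: [0-5 ALLOC][6-13 ALLOC][14-24 ALLOC][25-36 FREE]

Derivation:
Op 1: a = malloc(6) -> a = 0; heap: [0-5 ALLOC][6-36 FREE]
Op 2: b = malloc(8) -> b = 6; heap: [0-5 ALLOC][6-13 ALLOC][14-36 FREE]
Op 3: free(a) -> (freed a); heap: [0-5 FREE][6-13 ALLOC][14-36 FREE]
Op 4: c = malloc(1) -> c = 0; heap: [0-0 ALLOC][1-5 FREE][6-13 ALLOC][14-36 FREE]
Op 5: c = realloc(c, 11) -> c = 14; heap: [0-5 FREE][6-13 ALLOC][14-24 ALLOC][25-36 FREE]
Op 6: d = malloc(6) -> d = 0; heap: [0-5 ALLOC][6-13 ALLOC][14-24 ALLOC][25-36 FREE]
Op 7: e = malloc(7) -> e = 25; heap: [0-5 ALLOC][6-13 ALLOC][14-24 ALLOC][25-31 ALLOC][32-36 FREE]
free(e): e = 25 -> block [25-31 ALLOC]; mark free, coalesce with adjacent free neighbors -> [0-5 ALLOC][6-13 ALLOC][14-24 ALLOC][25-36 FREE]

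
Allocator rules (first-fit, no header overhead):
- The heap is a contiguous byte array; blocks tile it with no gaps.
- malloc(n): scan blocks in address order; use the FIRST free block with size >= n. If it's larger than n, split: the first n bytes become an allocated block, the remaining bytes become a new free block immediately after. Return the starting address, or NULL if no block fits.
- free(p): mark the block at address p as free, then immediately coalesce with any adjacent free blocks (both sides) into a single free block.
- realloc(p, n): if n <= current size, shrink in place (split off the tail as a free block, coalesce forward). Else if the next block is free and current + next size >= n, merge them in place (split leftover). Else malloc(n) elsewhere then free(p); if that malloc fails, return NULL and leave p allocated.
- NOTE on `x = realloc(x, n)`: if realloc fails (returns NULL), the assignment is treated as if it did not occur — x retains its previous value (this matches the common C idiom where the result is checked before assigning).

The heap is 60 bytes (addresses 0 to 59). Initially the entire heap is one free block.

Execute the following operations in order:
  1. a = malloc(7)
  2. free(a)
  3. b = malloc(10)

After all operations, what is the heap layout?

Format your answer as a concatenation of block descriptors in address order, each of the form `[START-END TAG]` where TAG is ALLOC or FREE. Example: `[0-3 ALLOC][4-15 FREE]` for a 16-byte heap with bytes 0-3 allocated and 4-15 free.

Answer: [0-9 ALLOC][10-59 FREE]

Derivation:
Op 1: a = malloc(7) -> a = 0; heap: [0-6 ALLOC][7-59 FREE]
Op 2: free(a) -> (freed a); heap: [0-59 FREE]
Op 3: b = malloc(10) -> b = 0; heap: [0-9 ALLOC][10-59 FREE]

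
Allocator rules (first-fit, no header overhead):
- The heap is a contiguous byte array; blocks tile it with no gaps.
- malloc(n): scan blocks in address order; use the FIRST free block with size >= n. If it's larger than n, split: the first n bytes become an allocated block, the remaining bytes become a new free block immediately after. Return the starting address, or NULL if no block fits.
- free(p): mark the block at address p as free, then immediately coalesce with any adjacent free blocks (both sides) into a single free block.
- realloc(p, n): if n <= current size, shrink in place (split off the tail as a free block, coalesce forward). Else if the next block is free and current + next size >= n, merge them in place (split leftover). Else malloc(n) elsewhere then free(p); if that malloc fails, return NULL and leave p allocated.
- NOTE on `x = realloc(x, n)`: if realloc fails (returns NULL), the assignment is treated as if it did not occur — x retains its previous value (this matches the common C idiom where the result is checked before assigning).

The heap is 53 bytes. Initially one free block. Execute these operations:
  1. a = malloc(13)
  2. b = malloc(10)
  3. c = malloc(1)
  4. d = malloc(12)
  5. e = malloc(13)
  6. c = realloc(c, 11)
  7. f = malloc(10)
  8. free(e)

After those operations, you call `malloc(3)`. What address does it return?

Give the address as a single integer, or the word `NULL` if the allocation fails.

Answer: 36

Derivation:
Op 1: a = malloc(13) -> a = 0; heap: [0-12 ALLOC][13-52 FREE]
Op 2: b = malloc(10) -> b = 13; heap: [0-12 ALLOC][13-22 ALLOC][23-52 FREE]
Op 3: c = malloc(1) -> c = 23; heap: [0-12 ALLOC][13-22 ALLOC][23-23 ALLOC][24-52 FREE]
Op 4: d = malloc(12) -> d = 24; heap: [0-12 ALLOC][13-22 ALLOC][23-23 ALLOC][24-35 ALLOC][36-52 FREE]
Op 5: e = malloc(13) -> e = 36; heap: [0-12 ALLOC][13-22 ALLOC][23-23 ALLOC][24-35 ALLOC][36-48 ALLOC][49-52 FREE]
Op 6: c = realloc(c, 11) -> NULL (c unchanged); heap: [0-12 ALLOC][13-22 ALLOC][23-23 ALLOC][24-35 ALLOC][36-48 ALLOC][49-52 FREE]
Op 7: f = malloc(10) -> f = NULL; heap: [0-12 ALLOC][13-22 ALLOC][23-23 ALLOC][24-35 ALLOC][36-48 ALLOC][49-52 FREE]
Op 8: free(e) -> (freed e); heap: [0-12 ALLOC][13-22 ALLOC][23-23 ALLOC][24-35 ALLOC][36-52 FREE]
malloc(3): first-fit scan over [0-12 ALLOC][13-22 ALLOC][23-23 ALLOC][24-35 ALLOC][36-52 FREE] -> 36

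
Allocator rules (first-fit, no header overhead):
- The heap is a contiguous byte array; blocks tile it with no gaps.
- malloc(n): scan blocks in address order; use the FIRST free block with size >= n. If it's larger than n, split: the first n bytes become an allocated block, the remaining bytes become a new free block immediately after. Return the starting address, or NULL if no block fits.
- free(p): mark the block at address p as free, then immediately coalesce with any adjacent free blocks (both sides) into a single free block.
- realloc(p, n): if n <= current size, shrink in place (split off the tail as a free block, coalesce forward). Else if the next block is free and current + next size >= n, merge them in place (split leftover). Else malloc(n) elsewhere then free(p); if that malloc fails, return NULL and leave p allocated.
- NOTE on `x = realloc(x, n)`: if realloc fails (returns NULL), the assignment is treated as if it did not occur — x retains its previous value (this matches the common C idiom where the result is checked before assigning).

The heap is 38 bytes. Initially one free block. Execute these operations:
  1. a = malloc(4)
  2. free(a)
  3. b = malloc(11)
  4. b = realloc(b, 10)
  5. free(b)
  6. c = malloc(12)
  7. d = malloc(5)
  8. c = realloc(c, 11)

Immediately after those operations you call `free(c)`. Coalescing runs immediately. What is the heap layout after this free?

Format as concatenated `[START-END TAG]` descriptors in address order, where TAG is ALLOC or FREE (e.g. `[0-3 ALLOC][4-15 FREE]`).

Op 1: a = malloc(4) -> a = 0; heap: [0-3 ALLOC][4-37 FREE]
Op 2: free(a) -> (freed a); heap: [0-37 FREE]
Op 3: b = malloc(11) -> b = 0; heap: [0-10 ALLOC][11-37 FREE]
Op 4: b = realloc(b, 10) -> b = 0; heap: [0-9 ALLOC][10-37 FREE]
Op 5: free(b) -> (freed b); heap: [0-37 FREE]
Op 6: c = malloc(12) -> c = 0; heap: [0-11 ALLOC][12-37 FREE]
Op 7: d = malloc(5) -> d = 12; heap: [0-11 ALLOC][12-16 ALLOC][17-37 FREE]
Op 8: c = realloc(c, 11) -> c = 0; heap: [0-10 ALLOC][11-11 FREE][12-16 ALLOC][17-37 FREE]
free(c): c = 0 -> block [0-10 ALLOC]; mark free, coalesce with adjacent free neighbors -> [0-11 FREE][12-16 ALLOC][17-37 FREE]

Answer: [0-11 FREE][12-16 ALLOC][17-37 FREE]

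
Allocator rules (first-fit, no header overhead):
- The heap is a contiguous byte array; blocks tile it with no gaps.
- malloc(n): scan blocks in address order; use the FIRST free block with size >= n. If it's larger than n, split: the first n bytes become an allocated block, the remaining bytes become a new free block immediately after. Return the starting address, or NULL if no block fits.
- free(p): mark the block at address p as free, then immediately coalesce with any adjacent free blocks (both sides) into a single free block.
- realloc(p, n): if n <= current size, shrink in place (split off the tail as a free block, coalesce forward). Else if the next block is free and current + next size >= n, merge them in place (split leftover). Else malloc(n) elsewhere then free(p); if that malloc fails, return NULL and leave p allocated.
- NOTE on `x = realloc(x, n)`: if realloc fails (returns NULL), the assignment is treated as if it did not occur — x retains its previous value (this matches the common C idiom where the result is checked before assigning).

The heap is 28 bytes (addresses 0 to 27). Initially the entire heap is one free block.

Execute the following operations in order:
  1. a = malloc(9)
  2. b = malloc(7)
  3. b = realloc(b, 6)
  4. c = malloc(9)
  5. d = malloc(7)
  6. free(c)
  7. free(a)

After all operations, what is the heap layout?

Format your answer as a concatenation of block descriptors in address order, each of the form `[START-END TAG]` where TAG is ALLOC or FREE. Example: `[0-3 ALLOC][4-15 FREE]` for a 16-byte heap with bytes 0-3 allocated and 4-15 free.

Answer: [0-8 FREE][9-14 ALLOC][15-27 FREE]

Derivation:
Op 1: a = malloc(9) -> a = 0; heap: [0-8 ALLOC][9-27 FREE]
Op 2: b = malloc(7) -> b = 9; heap: [0-8 ALLOC][9-15 ALLOC][16-27 FREE]
Op 3: b = realloc(b, 6) -> b = 9; heap: [0-8 ALLOC][9-14 ALLOC][15-27 FREE]
Op 4: c = malloc(9) -> c = 15; heap: [0-8 ALLOC][9-14 ALLOC][15-23 ALLOC][24-27 FREE]
Op 5: d = malloc(7) -> d = NULL; heap: [0-8 ALLOC][9-14 ALLOC][15-23 ALLOC][24-27 FREE]
Op 6: free(c) -> (freed c); heap: [0-8 ALLOC][9-14 ALLOC][15-27 FREE]
Op 7: free(a) -> (freed a); heap: [0-8 FREE][9-14 ALLOC][15-27 FREE]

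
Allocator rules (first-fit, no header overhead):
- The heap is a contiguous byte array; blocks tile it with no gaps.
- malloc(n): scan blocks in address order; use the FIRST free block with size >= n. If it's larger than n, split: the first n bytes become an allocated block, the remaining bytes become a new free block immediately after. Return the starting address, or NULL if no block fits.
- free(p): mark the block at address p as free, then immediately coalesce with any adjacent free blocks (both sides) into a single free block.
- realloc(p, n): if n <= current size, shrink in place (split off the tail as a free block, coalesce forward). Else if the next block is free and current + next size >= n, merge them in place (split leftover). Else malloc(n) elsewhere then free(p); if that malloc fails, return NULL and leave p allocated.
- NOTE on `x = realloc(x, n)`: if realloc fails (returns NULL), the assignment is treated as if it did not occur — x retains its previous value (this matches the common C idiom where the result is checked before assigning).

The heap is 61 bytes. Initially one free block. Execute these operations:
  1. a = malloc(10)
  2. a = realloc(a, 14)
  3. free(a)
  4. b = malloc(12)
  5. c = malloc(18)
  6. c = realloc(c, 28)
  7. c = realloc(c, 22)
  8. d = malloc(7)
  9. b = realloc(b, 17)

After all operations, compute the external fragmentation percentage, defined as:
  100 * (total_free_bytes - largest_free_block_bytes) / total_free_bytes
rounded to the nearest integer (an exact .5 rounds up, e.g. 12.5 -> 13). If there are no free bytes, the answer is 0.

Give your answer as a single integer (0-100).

Op 1: a = malloc(10) -> a = 0; heap: [0-9 ALLOC][10-60 FREE]
Op 2: a = realloc(a, 14) -> a = 0; heap: [0-13 ALLOC][14-60 FREE]
Op 3: free(a) -> (freed a); heap: [0-60 FREE]
Op 4: b = malloc(12) -> b = 0; heap: [0-11 ALLOC][12-60 FREE]
Op 5: c = malloc(18) -> c = 12; heap: [0-11 ALLOC][12-29 ALLOC][30-60 FREE]
Op 6: c = realloc(c, 28) -> c = 12; heap: [0-11 ALLOC][12-39 ALLOC][40-60 FREE]
Op 7: c = realloc(c, 22) -> c = 12; heap: [0-11 ALLOC][12-33 ALLOC][34-60 FREE]
Op 8: d = malloc(7) -> d = 34; heap: [0-11 ALLOC][12-33 ALLOC][34-40 ALLOC][41-60 FREE]
Op 9: b = realloc(b, 17) -> b = 41; heap: [0-11 FREE][12-33 ALLOC][34-40 ALLOC][41-57 ALLOC][58-60 FREE]
Free blocks: [12 3] total_free=15 largest=12 -> 100*(15-12)/15 = 300/15 = 20

Answer: 20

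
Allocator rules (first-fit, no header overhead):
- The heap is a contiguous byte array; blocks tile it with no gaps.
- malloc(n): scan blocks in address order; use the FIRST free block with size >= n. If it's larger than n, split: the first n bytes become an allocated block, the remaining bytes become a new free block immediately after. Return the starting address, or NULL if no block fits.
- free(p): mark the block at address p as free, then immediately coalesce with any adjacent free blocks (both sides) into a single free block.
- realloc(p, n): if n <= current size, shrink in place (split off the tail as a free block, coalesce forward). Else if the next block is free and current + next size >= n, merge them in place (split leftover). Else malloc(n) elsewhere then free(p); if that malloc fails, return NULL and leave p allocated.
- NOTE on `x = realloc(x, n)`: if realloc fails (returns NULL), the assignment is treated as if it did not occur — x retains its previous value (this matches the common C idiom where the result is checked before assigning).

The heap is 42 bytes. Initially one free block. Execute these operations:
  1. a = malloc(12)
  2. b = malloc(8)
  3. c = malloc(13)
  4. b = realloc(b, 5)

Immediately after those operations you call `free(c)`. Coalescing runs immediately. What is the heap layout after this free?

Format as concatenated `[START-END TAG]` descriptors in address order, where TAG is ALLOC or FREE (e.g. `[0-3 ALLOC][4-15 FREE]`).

Op 1: a = malloc(12) -> a = 0; heap: [0-11 ALLOC][12-41 FREE]
Op 2: b = malloc(8) -> b = 12; heap: [0-11 ALLOC][12-19 ALLOC][20-41 FREE]
Op 3: c = malloc(13) -> c = 20; heap: [0-11 ALLOC][12-19 ALLOC][20-32 ALLOC][33-41 FREE]
Op 4: b = realloc(b, 5) -> b = 12; heap: [0-11 ALLOC][12-16 ALLOC][17-19 FREE][20-32 ALLOC][33-41 FREE]
free(c): c = 20 -> block [20-32 ALLOC]; mark free, coalesce with adjacent free neighbors -> [0-11 ALLOC][12-16 ALLOC][17-41 FREE]

Answer: [0-11 ALLOC][12-16 ALLOC][17-41 FREE]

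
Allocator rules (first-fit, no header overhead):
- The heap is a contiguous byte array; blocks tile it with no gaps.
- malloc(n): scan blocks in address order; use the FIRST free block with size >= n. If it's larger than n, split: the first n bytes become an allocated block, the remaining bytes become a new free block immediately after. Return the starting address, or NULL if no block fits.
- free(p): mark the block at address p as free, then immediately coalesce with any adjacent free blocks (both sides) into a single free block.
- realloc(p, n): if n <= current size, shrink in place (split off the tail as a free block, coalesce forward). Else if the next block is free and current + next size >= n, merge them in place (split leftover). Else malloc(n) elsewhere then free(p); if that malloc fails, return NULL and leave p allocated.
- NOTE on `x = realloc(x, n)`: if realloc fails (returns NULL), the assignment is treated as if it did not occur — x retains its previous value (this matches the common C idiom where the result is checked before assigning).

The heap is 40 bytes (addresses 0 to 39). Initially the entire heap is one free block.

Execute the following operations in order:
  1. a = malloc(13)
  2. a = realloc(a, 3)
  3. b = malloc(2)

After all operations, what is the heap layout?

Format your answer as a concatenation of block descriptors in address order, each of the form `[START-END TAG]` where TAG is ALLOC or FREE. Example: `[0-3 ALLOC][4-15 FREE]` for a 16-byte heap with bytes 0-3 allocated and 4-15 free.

Op 1: a = malloc(13) -> a = 0; heap: [0-12 ALLOC][13-39 FREE]
Op 2: a = realloc(a, 3) -> a = 0; heap: [0-2 ALLOC][3-39 FREE]
Op 3: b = malloc(2) -> b = 3; heap: [0-2 ALLOC][3-4 ALLOC][5-39 FREE]

Answer: [0-2 ALLOC][3-4 ALLOC][5-39 FREE]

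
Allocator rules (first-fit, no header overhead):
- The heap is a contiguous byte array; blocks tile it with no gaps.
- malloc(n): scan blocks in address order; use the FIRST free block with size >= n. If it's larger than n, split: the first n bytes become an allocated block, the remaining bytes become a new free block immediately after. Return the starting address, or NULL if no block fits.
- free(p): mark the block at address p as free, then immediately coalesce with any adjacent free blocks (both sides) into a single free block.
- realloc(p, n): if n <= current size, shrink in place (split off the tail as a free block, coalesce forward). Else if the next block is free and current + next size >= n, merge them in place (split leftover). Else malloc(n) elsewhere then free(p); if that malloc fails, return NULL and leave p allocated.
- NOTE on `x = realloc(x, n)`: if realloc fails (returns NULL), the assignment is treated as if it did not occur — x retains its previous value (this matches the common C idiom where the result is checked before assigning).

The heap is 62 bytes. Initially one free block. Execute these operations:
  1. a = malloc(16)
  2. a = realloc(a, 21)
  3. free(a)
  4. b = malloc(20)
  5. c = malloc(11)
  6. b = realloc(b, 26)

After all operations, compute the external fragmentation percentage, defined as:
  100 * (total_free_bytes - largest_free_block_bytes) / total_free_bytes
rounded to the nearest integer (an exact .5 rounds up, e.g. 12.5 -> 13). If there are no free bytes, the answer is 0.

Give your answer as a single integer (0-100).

Op 1: a = malloc(16) -> a = 0; heap: [0-15 ALLOC][16-61 FREE]
Op 2: a = realloc(a, 21) -> a = 0; heap: [0-20 ALLOC][21-61 FREE]
Op 3: free(a) -> (freed a); heap: [0-61 FREE]
Op 4: b = malloc(20) -> b = 0; heap: [0-19 ALLOC][20-61 FREE]
Op 5: c = malloc(11) -> c = 20; heap: [0-19 ALLOC][20-30 ALLOC][31-61 FREE]
Op 6: b = realloc(b, 26) -> b = 31; heap: [0-19 FREE][20-30 ALLOC][31-56 ALLOC][57-61 FREE]
Free blocks: [20 5] total_free=25 largest=20 -> 100*(25-20)/25 = 500/25 = 20

Answer: 20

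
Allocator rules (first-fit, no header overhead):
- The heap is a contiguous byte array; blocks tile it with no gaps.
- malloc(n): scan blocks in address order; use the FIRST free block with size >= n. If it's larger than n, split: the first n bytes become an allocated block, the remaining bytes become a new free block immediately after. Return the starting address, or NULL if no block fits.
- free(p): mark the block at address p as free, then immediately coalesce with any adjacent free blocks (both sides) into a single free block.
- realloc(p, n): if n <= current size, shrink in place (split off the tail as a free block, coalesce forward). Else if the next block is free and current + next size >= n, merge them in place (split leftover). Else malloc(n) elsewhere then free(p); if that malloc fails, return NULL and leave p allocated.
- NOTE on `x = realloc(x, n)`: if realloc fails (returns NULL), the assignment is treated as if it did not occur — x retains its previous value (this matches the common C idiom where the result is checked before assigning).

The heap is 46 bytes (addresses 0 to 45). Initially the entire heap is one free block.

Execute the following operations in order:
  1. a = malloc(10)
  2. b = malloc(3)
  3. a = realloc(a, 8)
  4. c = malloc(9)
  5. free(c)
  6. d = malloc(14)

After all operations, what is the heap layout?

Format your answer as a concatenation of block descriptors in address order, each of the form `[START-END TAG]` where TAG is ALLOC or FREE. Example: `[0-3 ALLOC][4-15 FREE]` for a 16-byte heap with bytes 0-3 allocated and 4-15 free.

Answer: [0-7 ALLOC][8-9 FREE][10-12 ALLOC][13-26 ALLOC][27-45 FREE]

Derivation:
Op 1: a = malloc(10) -> a = 0; heap: [0-9 ALLOC][10-45 FREE]
Op 2: b = malloc(3) -> b = 10; heap: [0-9 ALLOC][10-12 ALLOC][13-45 FREE]
Op 3: a = realloc(a, 8) -> a = 0; heap: [0-7 ALLOC][8-9 FREE][10-12 ALLOC][13-45 FREE]
Op 4: c = malloc(9) -> c = 13; heap: [0-7 ALLOC][8-9 FREE][10-12 ALLOC][13-21 ALLOC][22-45 FREE]
Op 5: free(c) -> (freed c); heap: [0-7 ALLOC][8-9 FREE][10-12 ALLOC][13-45 FREE]
Op 6: d = malloc(14) -> d = 13; heap: [0-7 ALLOC][8-9 FREE][10-12 ALLOC][13-26 ALLOC][27-45 FREE]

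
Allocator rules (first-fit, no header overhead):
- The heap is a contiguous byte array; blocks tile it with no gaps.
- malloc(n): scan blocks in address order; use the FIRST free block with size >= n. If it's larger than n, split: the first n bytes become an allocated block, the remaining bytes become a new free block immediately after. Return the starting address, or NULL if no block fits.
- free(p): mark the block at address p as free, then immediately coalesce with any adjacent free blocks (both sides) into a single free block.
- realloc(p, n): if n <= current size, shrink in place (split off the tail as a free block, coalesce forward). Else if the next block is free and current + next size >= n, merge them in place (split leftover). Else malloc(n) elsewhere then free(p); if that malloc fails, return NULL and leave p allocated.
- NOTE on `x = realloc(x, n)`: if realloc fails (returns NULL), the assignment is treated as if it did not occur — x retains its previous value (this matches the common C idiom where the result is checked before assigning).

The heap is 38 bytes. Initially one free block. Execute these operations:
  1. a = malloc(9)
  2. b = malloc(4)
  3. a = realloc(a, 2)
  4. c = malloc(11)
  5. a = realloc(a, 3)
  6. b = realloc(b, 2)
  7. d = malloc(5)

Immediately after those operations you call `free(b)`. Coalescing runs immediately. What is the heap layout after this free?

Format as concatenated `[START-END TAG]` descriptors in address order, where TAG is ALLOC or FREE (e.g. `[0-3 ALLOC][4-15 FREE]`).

Op 1: a = malloc(9) -> a = 0; heap: [0-8 ALLOC][9-37 FREE]
Op 2: b = malloc(4) -> b = 9; heap: [0-8 ALLOC][9-12 ALLOC][13-37 FREE]
Op 3: a = realloc(a, 2) -> a = 0; heap: [0-1 ALLOC][2-8 FREE][9-12 ALLOC][13-37 FREE]
Op 4: c = malloc(11) -> c = 13; heap: [0-1 ALLOC][2-8 FREE][9-12 ALLOC][13-23 ALLOC][24-37 FREE]
Op 5: a = realloc(a, 3) -> a = 0; heap: [0-2 ALLOC][3-8 FREE][9-12 ALLOC][13-23 ALLOC][24-37 FREE]
Op 6: b = realloc(b, 2) -> b = 9; heap: [0-2 ALLOC][3-8 FREE][9-10 ALLOC][11-12 FREE][13-23 ALLOC][24-37 FREE]
Op 7: d = malloc(5) -> d = 3; heap: [0-2 ALLOC][3-7 ALLOC][8-8 FREE][9-10 ALLOC][11-12 FREE][13-23 ALLOC][24-37 FREE]
free(b): b = 9 -> block [9-10 ALLOC]; mark free, coalesce with adjacent free neighbors -> [0-2 ALLOC][3-7 ALLOC][8-12 FREE][13-23 ALLOC][24-37 FREE]

Answer: [0-2 ALLOC][3-7 ALLOC][8-12 FREE][13-23 ALLOC][24-37 FREE]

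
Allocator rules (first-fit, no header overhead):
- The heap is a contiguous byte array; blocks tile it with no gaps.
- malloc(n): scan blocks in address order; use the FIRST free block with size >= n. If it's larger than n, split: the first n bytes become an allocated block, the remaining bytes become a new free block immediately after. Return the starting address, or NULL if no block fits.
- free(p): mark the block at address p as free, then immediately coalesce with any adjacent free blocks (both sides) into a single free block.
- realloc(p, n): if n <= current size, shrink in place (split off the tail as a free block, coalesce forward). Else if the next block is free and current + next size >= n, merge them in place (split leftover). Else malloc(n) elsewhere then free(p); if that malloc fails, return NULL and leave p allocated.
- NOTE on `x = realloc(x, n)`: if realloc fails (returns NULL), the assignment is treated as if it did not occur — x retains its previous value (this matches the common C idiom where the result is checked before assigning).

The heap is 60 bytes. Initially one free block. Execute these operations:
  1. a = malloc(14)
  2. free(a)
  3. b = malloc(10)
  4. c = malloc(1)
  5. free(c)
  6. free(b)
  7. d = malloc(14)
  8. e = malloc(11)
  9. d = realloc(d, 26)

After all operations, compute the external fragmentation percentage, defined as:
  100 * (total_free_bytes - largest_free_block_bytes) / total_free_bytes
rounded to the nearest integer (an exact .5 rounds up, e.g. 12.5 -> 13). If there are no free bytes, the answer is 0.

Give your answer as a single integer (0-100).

Answer: 39

Derivation:
Op 1: a = malloc(14) -> a = 0; heap: [0-13 ALLOC][14-59 FREE]
Op 2: free(a) -> (freed a); heap: [0-59 FREE]
Op 3: b = malloc(10) -> b = 0; heap: [0-9 ALLOC][10-59 FREE]
Op 4: c = malloc(1) -> c = 10; heap: [0-9 ALLOC][10-10 ALLOC][11-59 FREE]
Op 5: free(c) -> (freed c); heap: [0-9 ALLOC][10-59 FREE]
Op 6: free(b) -> (freed b); heap: [0-59 FREE]
Op 7: d = malloc(14) -> d = 0; heap: [0-13 ALLOC][14-59 FREE]
Op 8: e = malloc(11) -> e = 14; heap: [0-13 ALLOC][14-24 ALLOC][25-59 FREE]
Op 9: d = realloc(d, 26) -> d = 25; heap: [0-13 FREE][14-24 ALLOC][25-50 ALLOC][51-59 FREE]
Free blocks: [14 9] total_free=23 largest=14 -> 100*(23-14)/23 = 900/23 ≈ 39.130 -> rounds to 39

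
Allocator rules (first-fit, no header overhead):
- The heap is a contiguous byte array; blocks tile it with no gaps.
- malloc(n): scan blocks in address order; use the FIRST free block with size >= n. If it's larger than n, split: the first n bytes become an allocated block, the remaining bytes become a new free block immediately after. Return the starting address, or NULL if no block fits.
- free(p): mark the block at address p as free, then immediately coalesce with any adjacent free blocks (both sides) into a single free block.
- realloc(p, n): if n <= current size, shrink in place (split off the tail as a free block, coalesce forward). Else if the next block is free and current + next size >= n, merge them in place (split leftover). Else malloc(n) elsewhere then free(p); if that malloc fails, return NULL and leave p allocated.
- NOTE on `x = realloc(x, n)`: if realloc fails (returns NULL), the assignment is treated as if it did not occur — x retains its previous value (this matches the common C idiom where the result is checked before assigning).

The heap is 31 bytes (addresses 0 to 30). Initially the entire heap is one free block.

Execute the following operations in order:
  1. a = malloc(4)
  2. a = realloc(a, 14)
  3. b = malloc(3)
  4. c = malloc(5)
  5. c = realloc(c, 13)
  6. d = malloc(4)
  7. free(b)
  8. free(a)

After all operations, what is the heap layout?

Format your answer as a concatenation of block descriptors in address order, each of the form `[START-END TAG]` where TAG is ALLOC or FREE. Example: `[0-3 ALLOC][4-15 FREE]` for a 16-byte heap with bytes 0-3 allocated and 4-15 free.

Answer: [0-16 FREE][17-29 ALLOC][30-30 FREE]

Derivation:
Op 1: a = malloc(4) -> a = 0; heap: [0-3 ALLOC][4-30 FREE]
Op 2: a = realloc(a, 14) -> a = 0; heap: [0-13 ALLOC][14-30 FREE]
Op 3: b = malloc(3) -> b = 14; heap: [0-13 ALLOC][14-16 ALLOC][17-30 FREE]
Op 4: c = malloc(5) -> c = 17; heap: [0-13 ALLOC][14-16 ALLOC][17-21 ALLOC][22-30 FREE]
Op 5: c = realloc(c, 13) -> c = 17; heap: [0-13 ALLOC][14-16 ALLOC][17-29 ALLOC][30-30 FREE]
Op 6: d = malloc(4) -> d = NULL; heap: [0-13 ALLOC][14-16 ALLOC][17-29 ALLOC][30-30 FREE]
Op 7: free(b) -> (freed b); heap: [0-13 ALLOC][14-16 FREE][17-29 ALLOC][30-30 FREE]
Op 8: free(a) -> (freed a); heap: [0-16 FREE][17-29 ALLOC][30-30 FREE]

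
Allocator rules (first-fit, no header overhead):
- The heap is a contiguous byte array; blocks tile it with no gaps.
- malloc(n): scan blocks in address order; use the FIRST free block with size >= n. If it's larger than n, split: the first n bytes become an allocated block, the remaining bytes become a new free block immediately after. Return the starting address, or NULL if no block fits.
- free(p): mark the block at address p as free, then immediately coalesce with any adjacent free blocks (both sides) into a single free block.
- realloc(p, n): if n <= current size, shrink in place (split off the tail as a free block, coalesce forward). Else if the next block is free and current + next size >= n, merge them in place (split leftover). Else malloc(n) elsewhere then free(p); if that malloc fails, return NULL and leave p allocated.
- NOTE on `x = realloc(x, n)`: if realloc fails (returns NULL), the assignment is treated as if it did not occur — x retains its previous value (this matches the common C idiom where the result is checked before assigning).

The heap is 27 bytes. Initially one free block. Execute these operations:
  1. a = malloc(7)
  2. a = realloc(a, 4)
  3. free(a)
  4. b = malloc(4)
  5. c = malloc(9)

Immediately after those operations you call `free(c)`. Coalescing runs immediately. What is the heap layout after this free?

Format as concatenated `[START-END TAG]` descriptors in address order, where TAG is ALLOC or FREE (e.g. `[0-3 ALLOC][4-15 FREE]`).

Op 1: a = malloc(7) -> a = 0; heap: [0-6 ALLOC][7-26 FREE]
Op 2: a = realloc(a, 4) -> a = 0; heap: [0-3 ALLOC][4-26 FREE]
Op 3: free(a) -> (freed a); heap: [0-26 FREE]
Op 4: b = malloc(4) -> b = 0; heap: [0-3 ALLOC][4-26 FREE]
Op 5: c = malloc(9) -> c = 4; heap: [0-3 ALLOC][4-12 ALLOC][13-26 FREE]
free(c): c = 4 -> block [4-12 ALLOC]; mark free, coalesce with adjacent free neighbors -> [0-3 ALLOC][4-26 FREE]

Answer: [0-3 ALLOC][4-26 FREE]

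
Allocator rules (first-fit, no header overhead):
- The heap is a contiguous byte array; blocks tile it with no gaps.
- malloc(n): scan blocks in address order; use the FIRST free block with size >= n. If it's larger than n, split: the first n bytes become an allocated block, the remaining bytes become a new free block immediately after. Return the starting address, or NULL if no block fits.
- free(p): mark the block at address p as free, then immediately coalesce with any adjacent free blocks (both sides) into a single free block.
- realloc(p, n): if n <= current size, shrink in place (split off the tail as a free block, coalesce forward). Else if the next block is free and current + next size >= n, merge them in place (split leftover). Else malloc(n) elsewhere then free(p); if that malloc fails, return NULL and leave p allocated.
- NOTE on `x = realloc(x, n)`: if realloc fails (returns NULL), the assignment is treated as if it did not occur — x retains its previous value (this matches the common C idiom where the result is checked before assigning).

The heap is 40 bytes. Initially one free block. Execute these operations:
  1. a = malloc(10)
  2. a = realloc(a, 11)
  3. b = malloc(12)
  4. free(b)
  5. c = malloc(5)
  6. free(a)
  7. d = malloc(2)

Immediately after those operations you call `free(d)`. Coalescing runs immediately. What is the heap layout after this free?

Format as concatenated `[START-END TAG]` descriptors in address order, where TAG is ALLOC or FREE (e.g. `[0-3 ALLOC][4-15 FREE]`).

Op 1: a = malloc(10) -> a = 0; heap: [0-9 ALLOC][10-39 FREE]
Op 2: a = realloc(a, 11) -> a = 0; heap: [0-10 ALLOC][11-39 FREE]
Op 3: b = malloc(12) -> b = 11; heap: [0-10 ALLOC][11-22 ALLOC][23-39 FREE]
Op 4: free(b) -> (freed b); heap: [0-10 ALLOC][11-39 FREE]
Op 5: c = malloc(5) -> c = 11; heap: [0-10 ALLOC][11-15 ALLOC][16-39 FREE]
Op 6: free(a) -> (freed a); heap: [0-10 FREE][11-15 ALLOC][16-39 FREE]
Op 7: d = malloc(2) -> d = 0; heap: [0-1 ALLOC][2-10 FREE][11-15 ALLOC][16-39 FREE]
free(d): d = 0 -> block [0-1 ALLOC]; mark free, coalesce with adjacent free neighbors -> [0-10 FREE][11-15 ALLOC][16-39 FREE]

Answer: [0-10 FREE][11-15 ALLOC][16-39 FREE]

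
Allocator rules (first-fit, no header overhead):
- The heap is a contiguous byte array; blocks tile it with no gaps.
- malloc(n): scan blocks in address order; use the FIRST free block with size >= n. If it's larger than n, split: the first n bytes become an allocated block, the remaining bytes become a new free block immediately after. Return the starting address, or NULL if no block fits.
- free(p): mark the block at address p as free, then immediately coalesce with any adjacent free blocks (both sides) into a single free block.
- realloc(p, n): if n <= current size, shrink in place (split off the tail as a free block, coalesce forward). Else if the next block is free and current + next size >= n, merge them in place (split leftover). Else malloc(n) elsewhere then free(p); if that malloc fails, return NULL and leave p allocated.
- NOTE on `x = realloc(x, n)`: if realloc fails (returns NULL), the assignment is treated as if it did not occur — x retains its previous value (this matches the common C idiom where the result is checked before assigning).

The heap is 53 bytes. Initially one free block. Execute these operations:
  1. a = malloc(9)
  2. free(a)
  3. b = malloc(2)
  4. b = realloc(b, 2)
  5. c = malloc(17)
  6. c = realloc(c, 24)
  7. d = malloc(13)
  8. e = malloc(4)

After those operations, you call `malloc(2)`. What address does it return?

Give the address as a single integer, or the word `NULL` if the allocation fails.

Op 1: a = malloc(9) -> a = 0; heap: [0-8 ALLOC][9-52 FREE]
Op 2: free(a) -> (freed a); heap: [0-52 FREE]
Op 3: b = malloc(2) -> b = 0; heap: [0-1 ALLOC][2-52 FREE]
Op 4: b = realloc(b, 2) -> b = 0; heap: [0-1 ALLOC][2-52 FREE]
Op 5: c = malloc(17) -> c = 2; heap: [0-1 ALLOC][2-18 ALLOC][19-52 FREE]
Op 6: c = realloc(c, 24) -> c = 2; heap: [0-1 ALLOC][2-25 ALLOC][26-52 FREE]
Op 7: d = malloc(13) -> d = 26; heap: [0-1 ALLOC][2-25 ALLOC][26-38 ALLOC][39-52 FREE]
Op 8: e = malloc(4) -> e = 39; heap: [0-1 ALLOC][2-25 ALLOC][26-38 ALLOC][39-42 ALLOC][43-52 FREE]
malloc(2): first-fit scan over [0-1 ALLOC][2-25 ALLOC][26-38 ALLOC][39-42 ALLOC][43-52 FREE] -> 43

Answer: 43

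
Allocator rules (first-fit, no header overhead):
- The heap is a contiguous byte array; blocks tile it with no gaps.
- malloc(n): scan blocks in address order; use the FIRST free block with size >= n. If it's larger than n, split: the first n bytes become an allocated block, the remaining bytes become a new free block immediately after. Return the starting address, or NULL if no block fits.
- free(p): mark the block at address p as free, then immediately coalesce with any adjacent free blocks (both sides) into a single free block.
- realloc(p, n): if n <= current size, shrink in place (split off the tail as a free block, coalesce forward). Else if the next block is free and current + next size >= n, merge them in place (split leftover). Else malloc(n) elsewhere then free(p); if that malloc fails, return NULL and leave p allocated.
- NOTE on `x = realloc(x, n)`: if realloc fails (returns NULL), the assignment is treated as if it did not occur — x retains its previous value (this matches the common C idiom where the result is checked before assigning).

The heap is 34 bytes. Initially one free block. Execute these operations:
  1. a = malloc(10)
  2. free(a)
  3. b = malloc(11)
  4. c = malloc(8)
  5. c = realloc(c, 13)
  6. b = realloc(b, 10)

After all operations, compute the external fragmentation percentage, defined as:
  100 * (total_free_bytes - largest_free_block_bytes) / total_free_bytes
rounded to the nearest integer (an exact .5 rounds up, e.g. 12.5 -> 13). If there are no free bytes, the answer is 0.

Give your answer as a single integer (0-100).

Op 1: a = malloc(10) -> a = 0; heap: [0-9 ALLOC][10-33 FREE]
Op 2: free(a) -> (freed a); heap: [0-33 FREE]
Op 3: b = malloc(11) -> b = 0; heap: [0-10 ALLOC][11-33 FREE]
Op 4: c = malloc(8) -> c = 11; heap: [0-10 ALLOC][11-18 ALLOC][19-33 FREE]
Op 5: c = realloc(c, 13) -> c = 11; heap: [0-10 ALLOC][11-23 ALLOC][24-33 FREE]
Op 6: b = realloc(b, 10) -> b = 0; heap: [0-9 ALLOC][10-10 FREE][11-23 ALLOC][24-33 FREE]
Free blocks: [1 10] total_free=11 largest=10 -> 100*(11-10)/11 = 100/11 ≈ 9.091 -> rounds to 9

Answer: 9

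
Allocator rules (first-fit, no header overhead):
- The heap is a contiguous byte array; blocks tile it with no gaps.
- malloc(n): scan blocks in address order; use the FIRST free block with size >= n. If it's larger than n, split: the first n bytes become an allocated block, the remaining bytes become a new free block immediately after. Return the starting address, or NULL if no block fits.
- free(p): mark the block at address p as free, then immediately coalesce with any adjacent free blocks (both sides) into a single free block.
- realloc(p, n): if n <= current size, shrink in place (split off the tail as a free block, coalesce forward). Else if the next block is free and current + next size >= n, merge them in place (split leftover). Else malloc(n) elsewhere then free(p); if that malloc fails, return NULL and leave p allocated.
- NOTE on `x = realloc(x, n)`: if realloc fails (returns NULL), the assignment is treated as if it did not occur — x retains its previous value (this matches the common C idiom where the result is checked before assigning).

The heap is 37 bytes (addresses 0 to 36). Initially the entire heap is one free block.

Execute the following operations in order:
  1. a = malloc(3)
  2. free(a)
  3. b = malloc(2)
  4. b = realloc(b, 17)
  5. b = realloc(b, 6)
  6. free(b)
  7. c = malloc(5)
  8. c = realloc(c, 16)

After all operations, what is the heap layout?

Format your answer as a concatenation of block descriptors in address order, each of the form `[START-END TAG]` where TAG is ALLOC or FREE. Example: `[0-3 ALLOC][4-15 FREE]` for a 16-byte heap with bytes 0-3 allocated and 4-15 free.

Answer: [0-15 ALLOC][16-36 FREE]

Derivation:
Op 1: a = malloc(3) -> a = 0; heap: [0-2 ALLOC][3-36 FREE]
Op 2: free(a) -> (freed a); heap: [0-36 FREE]
Op 3: b = malloc(2) -> b = 0; heap: [0-1 ALLOC][2-36 FREE]
Op 4: b = realloc(b, 17) -> b = 0; heap: [0-16 ALLOC][17-36 FREE]
Op 5: b = realloc(b, 6) -> b = 0; heap: [0-5 ALLOC][6-36 FREE]
Op 6: free(b) -> (freed b); heap: [0-36 FREE]
Op 7: c = malloc(5) -> c = 0; heap: [0-4 ALLOC][5-36 FREE]
Op 8: c = realloc(c, 16) -> c = 0; heap: [0-15 ALLOC][16-36 FREE]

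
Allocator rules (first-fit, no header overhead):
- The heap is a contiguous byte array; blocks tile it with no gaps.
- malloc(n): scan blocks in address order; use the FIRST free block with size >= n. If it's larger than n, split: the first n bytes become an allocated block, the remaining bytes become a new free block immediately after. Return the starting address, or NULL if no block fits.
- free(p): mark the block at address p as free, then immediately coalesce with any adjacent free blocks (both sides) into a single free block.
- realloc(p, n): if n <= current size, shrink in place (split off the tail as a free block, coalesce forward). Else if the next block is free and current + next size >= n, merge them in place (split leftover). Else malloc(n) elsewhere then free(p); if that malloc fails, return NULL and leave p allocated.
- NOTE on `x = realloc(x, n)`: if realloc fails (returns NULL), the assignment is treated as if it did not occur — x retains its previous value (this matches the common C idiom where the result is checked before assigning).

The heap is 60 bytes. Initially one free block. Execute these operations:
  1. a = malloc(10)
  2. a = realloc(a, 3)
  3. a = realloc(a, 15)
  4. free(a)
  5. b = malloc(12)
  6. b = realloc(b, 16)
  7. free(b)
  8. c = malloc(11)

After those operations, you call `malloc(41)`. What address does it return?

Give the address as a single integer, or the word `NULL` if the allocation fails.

Op 1: a = malloc(10) -> a = 0; heap: [0-9 ALLOC][10-59 FREE]
Op 2: a = realloc(a, 3) -> a = 0; heap: [0-2 ALLOC][3-59 FREE]
Op 3: a = realloc(a, 15) -> a = 0; heap: [0-14 ALLOC][15-59 FREE]
Op 4: free(a) -> (freed a); heap: [0-59 FREE]
Op 5: b = malloc(12) -> b = 0; heap: [0-11 ALLOC][12-59 FREE]
Op 6: b = realloc(b, 16) -> b = 0; heap: [0-15 ALLOC][16-59 FREE]
Op 7: free(b) -> (freed b); heap: [0-59 FREE]
Op 8: c = malloc(11) -> c = 0; heap: [0-10 ALLOC][11-59 FREE]
malloc(41): first-fit scan over [0-10 ALLOC][11-59 FREE] -> 11

Answer: 11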